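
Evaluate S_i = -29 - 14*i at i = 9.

S_9 = -29 + -14*9 = -29 + -126 = -155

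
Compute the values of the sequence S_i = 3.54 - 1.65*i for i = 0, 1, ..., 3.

This is an arithmetic sequence.
i=0: S_0 = 3.54 + -1.65*0 = 3.54
i=1: S_1 = 3.54 + -1.65*1 = 1.89
i=2: S_2 = 3.54 + -1.65*2 = 0.24
i=3: S_3 = 3.54 + -1.65*3 = -1.41
The first 4 terms are: [3.54, 1.89, 0.24, -1.41]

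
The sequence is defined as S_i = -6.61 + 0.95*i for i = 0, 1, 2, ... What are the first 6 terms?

This is an arithmetic sequence.
i=0: S_0 = -6.61 + 0.95*0 = -6.61
i=1: S_1 = -6.61 + 0.95*1 = -5.66
i=2: S_2 = -6.61 + 0.95*2 = -4.71
i=3: S_3 = -6.61 + 0.95*3 = -3.76
i=4: S_4 = -6.61 + 0.95*4 = -2.81
i=5: S_5 = -6.61 + 0.95*5 = -1.86
The first 6 terms are: [-6.61, -5.66, -4.71, -3.76, -2.81, -1.86]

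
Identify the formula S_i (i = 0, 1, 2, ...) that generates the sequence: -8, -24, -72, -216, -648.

Check ratios: -24 / -8 = 3.0
Common ratio r = 3.
First term a = -8.
Formula: S_i = -8 * 3^i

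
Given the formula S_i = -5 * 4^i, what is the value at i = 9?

S_9 = -5 * 4^9 = -5 * 262144 = -1310720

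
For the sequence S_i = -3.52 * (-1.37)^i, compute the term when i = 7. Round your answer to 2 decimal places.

S_7 = -3.52 * (-1.37)^7 ≈ -3.52 * -9.05824 ≈ 31.89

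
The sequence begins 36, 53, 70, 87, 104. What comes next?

Differences: 53 - 36 = 17
This is an arithmetic sequence with common difference d = 17.
Next term = 104 + 17 = 121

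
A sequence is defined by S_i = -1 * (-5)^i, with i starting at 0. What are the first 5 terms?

This is a geometric sequence.
i=0: S_0 = -1 * (-5)^0 = -1
i=1: S_1 = -1 * (-5)^1 = 5
i=2: S_2 = -1 * (-5)^2 = -25
i=3: S_3 = -1 * (-5)^3 = 125
i=4: S_4 = -1 * (-5)^4 = -625
The first 5 terms are: [-1, 5, -25, 125, -625]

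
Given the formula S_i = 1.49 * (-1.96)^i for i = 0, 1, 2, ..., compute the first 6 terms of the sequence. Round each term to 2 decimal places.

This is a geometric sequence.
i=0: S_0 = 1.49 * (-1.96)^0 = 1.49
i=1: S_1 = 1.49 * (-1.96)^1 ≈ -2.92
i=2: S_2 = 1.49 * (-1.96)^2 ≈ 5.72
i=3: S_3 = 1.49 * (-1.96)^3 ≈ -11.22
i=4: S_4 = 1.49 * (-1.96)^4 ≈ 21.99
i=5: S_5 = 1.49 * (-1.96)^5 ≈ -43.1
The first 6 terms are: [1.49, -2.92, 5.72, -11.22, 21.99, -43.1]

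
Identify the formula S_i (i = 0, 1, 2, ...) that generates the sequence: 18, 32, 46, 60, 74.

Check differences: 32 - 18 = 14
46 - 32 = 14
Common difference d = 14.
First term a = 18.
Formula: S_i = 18 + 14*i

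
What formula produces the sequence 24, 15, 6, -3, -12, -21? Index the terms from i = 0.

Check differences: 15 - 24 = -9
6 - 15 = -9
Common difference d = -9.
First term a = 24.
Formula: S_i = 24 - 9*i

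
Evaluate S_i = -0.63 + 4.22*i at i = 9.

S_9 = -0.63 + 4.22*9 = -0.63 + 37.98 = 37.35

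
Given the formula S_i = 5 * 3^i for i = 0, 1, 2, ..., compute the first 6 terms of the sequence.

This is a geometric sequence.
i=0: S_0 = 5 * 3^0 = 5
i=1: S_1 = 5 * 3^1 = 15
i=2: S_2 = 5 * 3^2 = 45
i=3: S_3 = 5 * 3^3 = 135
i=4: S_4 = 5 * 3^4 = 405
i=5: S_5 = 5 * 3^5 = 1215
The first 6 terms are: [5, 15, 45, 135, 405, 1215]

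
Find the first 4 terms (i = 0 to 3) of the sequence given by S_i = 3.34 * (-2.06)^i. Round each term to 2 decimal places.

This is a geometric sequence.
i=0: S_0 = 3.34 * (-2.06)^0 = 3.34
i=1: S_1 = 3.34 * (-2.06)^1 ≈ -6.88
i=2: S_2 = 3.34 * (-2.06)^2 ≈ 14.17
i=3: S_3 = 3.34 * (-2.06)^3 ≈ -29.2
The first 4 terms are: [3.34, -6.88, 14.17, -29.2]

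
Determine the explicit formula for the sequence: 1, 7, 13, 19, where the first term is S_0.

Check differences: 7 - 1 = 6
13 - 7 = 6
Common difference d = 6.
First term a = 1.
Formula: S_i = 1 + 6*i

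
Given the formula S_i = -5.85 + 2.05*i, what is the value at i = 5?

S_5 = -5.85 + 2.05*5 = -5.85 + 10.25 = 4.4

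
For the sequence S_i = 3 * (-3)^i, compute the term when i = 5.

S_5 = 3 * (-3)^5 = 3 * -243 = -729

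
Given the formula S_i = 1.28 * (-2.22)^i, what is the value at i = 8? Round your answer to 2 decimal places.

S_8 = 1.28 * (-2.22)^8 ≈ 1.28 * 589.9617 ≈ 755.15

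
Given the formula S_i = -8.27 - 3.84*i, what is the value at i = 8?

S_8 = -8.27 + -3.84*8 = -8.27 + -30.72 = -38.99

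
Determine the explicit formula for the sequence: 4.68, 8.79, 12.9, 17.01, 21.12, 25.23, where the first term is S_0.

Check differences: 8.79 - 4.68 = 4.11
12.9 - 8.79 = 4.11
Common difference d = 4.11.
First term a = 4.68.
Formula: S_i = 4.68 + 4.11*i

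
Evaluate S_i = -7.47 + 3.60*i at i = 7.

S_7 = -7.47 + 3.6*7 = -7.47 + 25.2 = 17.73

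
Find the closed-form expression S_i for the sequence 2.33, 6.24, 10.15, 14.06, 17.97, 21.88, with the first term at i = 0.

Check differences: 6.24 - 2.33 = 3.91
10.15 - 6.24 = 3.91
Common difference d = 3.91.
First term a = 2.33.
Formula: S_i = 2.33 + 3.91*i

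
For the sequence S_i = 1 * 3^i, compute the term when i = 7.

S_7 = 1 * 3^7 = 1 * 2187 = 2187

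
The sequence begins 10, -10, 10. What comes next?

Ratios: -10 / 10 = -1.0
This is a geometric sequence with common ratio r = -1.
Next term = 10 * -1 = -10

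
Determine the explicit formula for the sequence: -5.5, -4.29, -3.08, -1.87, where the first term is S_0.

Check differences: -4.29 - -5.5 = 1.21
-3.08 - -4.29 = 1.21
Common difference d = 1.21.
First term a = -5.5.
Formula: S_i = -5.50 + 1.21*i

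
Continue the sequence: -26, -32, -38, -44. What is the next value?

Differences: -32 - -26 = -6
This is an arithmetic sequence with common difference d = -6.
Next term = -44 + -6 = -50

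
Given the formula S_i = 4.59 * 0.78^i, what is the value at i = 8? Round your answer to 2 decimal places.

S_8 = 4.59 * 0.78^8 ≈ 4.59 * 0.137 ≈ 0.63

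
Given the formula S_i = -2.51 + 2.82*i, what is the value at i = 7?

S_7 = -2.51 + 2.82*7 = -2.51 + 19.74 = 17.23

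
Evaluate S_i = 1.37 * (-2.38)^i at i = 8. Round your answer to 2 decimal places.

S_8 = 1.37 * (-2.38)^8 ≈ 1.37 * 1029.4746 ≈ 1410.38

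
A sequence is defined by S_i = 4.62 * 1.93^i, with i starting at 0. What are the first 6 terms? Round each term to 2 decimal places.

This is a geometric sequence.
i=0: S_0 = 4.62 * 1.93^0 = 4.62
i=1: S_1 = 4.62 * 1.93^1 ≈ 8.92
i=2: S_2 = 4.62 * 1.93^2 ≈ 17.21
i=3: S_3 = 4.62 * 1.93^3 ≈ 33.21
i=4: S_4 = 4.62 * 1.93^4 ≈ 64.1
i=5: S_5 = 4.62 * 1.93^5 ≈ 123.72
The first 6 terms are: [4.62, 8.92, 17.21, 33.21, 64.1, 123.72]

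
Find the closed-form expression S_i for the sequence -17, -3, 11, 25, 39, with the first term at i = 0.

Check differences: -3 - -17 = 14
11 - -3 = 14
Common difference d = 14.
First term a = -17.
Formula: S_i = -17 + 14*i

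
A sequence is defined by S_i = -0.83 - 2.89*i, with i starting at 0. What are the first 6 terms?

This is an arithmetic sequence.
i=0: S_0 = -0.83 + -2.89*0 = -0.83
i=1: S_1 = -0.83 + -2.89*1 = -3.72
i=2: S_2 = -0.83 + -2.89*2 = -6.61
i=3: S_3 = -0.83 + -2.89*3 = -9.5
i=4: S_4 = -0.83 + -2.89*4 = -12.39
i=5: S_5 = -0.83 + -2.89*5 = -15.28
The first 6 terms are: [-0.83, -3.72, -6.61, -9.5, -12.39, -15.28]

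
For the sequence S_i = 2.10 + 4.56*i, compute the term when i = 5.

S_5 = 2.1 + 4.56*5 = 2.1 + 22.8 = 24.9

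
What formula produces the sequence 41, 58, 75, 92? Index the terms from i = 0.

Check differences: 58 - 41 = 17
75 - 58 = 17
Common difference d = 17.
First term a = 41.
Formula: S_i = 41 + 17*i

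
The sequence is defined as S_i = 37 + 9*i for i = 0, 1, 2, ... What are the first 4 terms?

This is an arithmetic sequence.
i=0: S_0 = 37 + 9*0 = 37
i=1: S_1 = 37 + 9*1 = 46
i=2: S_2 = 37 + 9*2 = 55
i=3: S_3 = 37 + 9*3 = 64
The first 4 terms are: [37, 46, 55, 64]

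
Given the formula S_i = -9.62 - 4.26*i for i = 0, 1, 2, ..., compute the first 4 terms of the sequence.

This is an arithmetic sequence.
i=0: S_0 = -9.62 + -4.26*0 = -9.62
i=1: S_1 = -9.62 + -4.26*1 = -13.88
i=2: S_2 = -9.62 + -4.26*2 = -18.14
i=3: S_3 = -9.62 + -4.26*3 = -22.4
The first 4 terms are: [-9.62, -13.88, -18.14, -22.4]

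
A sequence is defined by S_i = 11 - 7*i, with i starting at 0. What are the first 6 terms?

This is an arithmetic sequence.
i=0: S_0 = 11 + -7*0 = 11
i=1: S_1 = 11 + -7*1 = 4
i=2: S_2 = 11 + -7*2 = -3
i=3: S_3 = 11 + -7*3 = -10
i=4: S_4 = 11 + -7*4 = -17
i=5: S_5 = 11 + -7*5 = -24
The first 6 terms are: [11, 4, -3, -10, -17, -24]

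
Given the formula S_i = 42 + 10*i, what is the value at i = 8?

S_8 = 42 + 10*8 = 42 + 80 = 122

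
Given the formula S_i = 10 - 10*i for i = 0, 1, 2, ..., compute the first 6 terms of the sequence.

This is an arithmetic sequence.
i=0: S_0 = 10 + -10*0 = 10
i=1: S_1 = 10 + -10*1 = 0
i=2: S_2 = 10 + -10*2 = -10
i=3: S_3 = 10 + -10*3 = -20
i=4: S_4 = 10 + -10*4 = -30
i=5: S_5 = 10 + -10*5 = -40
The first 6 terms are: [10, 0, -10, -20, -30, -40]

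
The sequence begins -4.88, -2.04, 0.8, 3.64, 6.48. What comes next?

Differences: -2.04 - -4.88 = 2.84
This is an arithmetic sequence with common difference d = 2.84.
Next term = 6.48 + 2.84 = 9.32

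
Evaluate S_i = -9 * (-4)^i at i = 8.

S_8 = -9 * (-4)^8 = -9 * 65536 = -589824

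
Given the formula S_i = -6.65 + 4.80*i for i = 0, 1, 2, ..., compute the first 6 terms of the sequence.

This is an arithmetic sequence.
i=0: S_0 = -6.65 + 4.8*0 = -6.65
i=1: S_1 = -6.65 + 4.8*1 = -1.85
i=2: S_2 = -6.65 + 4.8*2 = 2.95
i=3: S_3 = -6.65 + 4.8*3 = 7.75
i=4: S_4 = -6.65 + 4.8*4 = 12.55
i=5: S_5 = -6.65 + 4.8*5 = 17.35
The first 6 terms are: [-6.65, -1.85, 2.95, 7.75, 12.55, 17.35]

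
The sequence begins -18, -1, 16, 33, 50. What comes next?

Differences: -1 - -18 = 17
This is an arithmetic sequence with common difference d = 17.
Next term = 50 + 17 = 67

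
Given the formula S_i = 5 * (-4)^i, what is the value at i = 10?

S_10 = 5 * (-4)^10 = 5 * 1048576 = 5242880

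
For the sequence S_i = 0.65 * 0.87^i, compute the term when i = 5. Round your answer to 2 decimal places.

S_5 = 0.65 * 0.87^5 ≈ 0.65 * 0.4984 ≈ 0.32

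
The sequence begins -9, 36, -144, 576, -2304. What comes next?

Ratios: 36 / -9 = -4.0
This is a geometric sequence with common ratio r = -4.
Next term = -2304 * -4 = 9216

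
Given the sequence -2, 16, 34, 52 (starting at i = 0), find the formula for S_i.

Check differences: 16 - -2 = 18
34 - 16 = 18
Common difference d = 18.
First term a = -2.
Formula: S_i = -2 + 18*i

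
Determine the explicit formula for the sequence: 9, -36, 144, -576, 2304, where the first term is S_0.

Check ratios: -36 / 9 = -4.0
Common ratio r = -4.
First term a = 9.
Formula: S_i = 9 * (-4)^i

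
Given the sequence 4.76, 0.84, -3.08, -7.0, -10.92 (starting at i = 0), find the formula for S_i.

Check differences: 0.84 - 4.76 = -3.92
-3.08 - 0.84 = -3.92
Common difference d = -3.92.
First term a = 4.76.
Formula: S_i = 4.76 - 3.92*i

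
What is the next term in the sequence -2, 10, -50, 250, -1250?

Ratios: 10 / -2 = -5.0
This is a geometric sequence with common ratio r = -5.
Next term = -1250 * -5 = 6250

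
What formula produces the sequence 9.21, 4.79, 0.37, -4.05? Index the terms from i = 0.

Check differences: 4.79 - 9.21 = -4.42
0.37 - 4.79 = -4.42
Common difference d = -4.42.
First term a = 9.21.
Formula: S_i = 9.21 - 4.42*i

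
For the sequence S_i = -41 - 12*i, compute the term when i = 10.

S_10 = -41 + -12*10 = -41 + -120 = -161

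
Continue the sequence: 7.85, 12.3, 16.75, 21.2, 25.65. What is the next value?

Differences: 12.3 - 7.85 = 4.45
This is an arithmetic sequence with common difference d = 4.45.
Next term = 25.65 + 4.45 = 30.1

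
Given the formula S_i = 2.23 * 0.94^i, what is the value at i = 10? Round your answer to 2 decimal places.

S_10 = 2.23 * 0.94^10 ≈ 2.23 * 0.5386 ≈ 1.2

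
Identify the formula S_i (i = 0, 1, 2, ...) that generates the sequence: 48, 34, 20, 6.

Check differences: 34 - 48 = -14
20 - 34 = -14
Common difference d = -14.
First term a = 48.
Formula: S_i = 48 - 14*i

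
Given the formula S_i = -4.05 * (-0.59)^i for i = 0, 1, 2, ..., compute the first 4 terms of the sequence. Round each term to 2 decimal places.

This is a geometric sequence.
i=0: S_0 = -4.05 * (-0.59)^0 = -4.05
i=1: S_1 = -4.05 * (-0.59)^1 ≈ 2.39
i=2: S_2 = -4.05 * (-0.59)^2 ≈ -1.41
i=3: S_3 = -4.05 * (-0.59)^3 ≈ 0.83
The first 4 terms are: [-4.05, 2.39, -1.41, 0.83]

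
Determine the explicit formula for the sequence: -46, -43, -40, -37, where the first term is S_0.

Check differences: -43 - -46 = 3
-40 - -43 = 3
Common difference d = 3.
First term a = -46.
Formula: S_i = -46 + 3*i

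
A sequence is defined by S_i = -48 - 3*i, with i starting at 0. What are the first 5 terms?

This is an arithmetic sequence.
i=0: S_0 = -48 + -3*0 = -48
i=1: S_1 = -48 + -3*1 = -51
i=2: S_2 = -48 + -3*2 = -54
i=3: S_3 = -48 + -3*3 = -57
i=4: S_4 = -48 + -3*4 = -60
The first 5 terms are: [-48, -51, -54, -57, -60]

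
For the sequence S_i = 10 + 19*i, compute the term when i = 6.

S_6 = 10 + 19*6 = 10 + 114 = 124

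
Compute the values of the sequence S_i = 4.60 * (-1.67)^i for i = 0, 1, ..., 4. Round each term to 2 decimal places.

This is a geometric sequence.
i=0: S_0 = 4.6 * (-1.67)^0 = 4.6
i=1: S_1 = 4.6 * (-1.67)^1 ≈ -7.68
i=2: S_2 = 4.6 * (-1.67)^2 ≈ 12.83
i=3: S_3 = 4.6 * (-1.67)^3 ≈ -21.42
i=4: S_4 = 4.6 * (-1.67)^4 ≈ 35.78
The first 5 terms are: [4.6, -7.68, 12.83, -21.42, 35.78]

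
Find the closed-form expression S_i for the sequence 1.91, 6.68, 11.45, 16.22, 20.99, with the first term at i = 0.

Check differences: 6.68 - 1.91 = 4.77
11.45 - 6.68 = 4.77
Common difference d = 4.77.
First term a = 1.91.
Formula: S_i = 1.91 + 4.77*i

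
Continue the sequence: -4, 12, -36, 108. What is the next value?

Ratios: 12 / -4 = -3.0
This is a geometric sequence with common ratio r = -3.
Next term = 108 * -3 = -324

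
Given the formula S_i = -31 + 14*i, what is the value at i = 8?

S_8 = -31 + 14*8 = -31 + 112 = 81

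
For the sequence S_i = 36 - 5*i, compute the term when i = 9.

S_9 = 36 + -5*9 = 36 + -45 = -9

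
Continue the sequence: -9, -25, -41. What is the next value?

Differences: -25 - -9 = -16
This is an arithmetic sequence with common difference d = -16.
Next term = -41 + -16 = -57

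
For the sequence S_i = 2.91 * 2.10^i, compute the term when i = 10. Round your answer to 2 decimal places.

S_10 = 2.91 * 2.1^10 ≈ 2.91 * 1667.9881 ≈ 4853.85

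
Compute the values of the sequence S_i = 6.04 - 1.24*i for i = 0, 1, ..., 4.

This is an arithmetic sequence.
i=0: S_0 = 6.04 + -1.24*0 = 6.04
i=1: S_1 = 6.04 + -1.24*1 = 4.8
i=2: S_2 = 6.04 + -1.24*2 = 3.56
i=3: S_3 = 6.04 + -1.24*3 = 2.32
i=4: S_4 = 6.04 + -1.24*4 = 1.08
The first 5 terms are: [6.04, 4.8, 3.56, 2.32, 1.08]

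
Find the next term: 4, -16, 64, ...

Ratios: -16 / 4 = -4.0
This is a geometric sequence with common ratio r = -4.
Next term = 64 * -4 = -256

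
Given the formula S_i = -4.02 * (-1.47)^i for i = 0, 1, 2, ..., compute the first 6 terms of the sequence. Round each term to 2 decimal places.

This is a geometric sequence.
i=0: S_0 = -4.02 * (-1.47)^0 = -4.02
i=1: S_1 = -4.02 * (-1.47)^1 ≈ 5.91
i=2: S_2 = -4.02 * (-1.47)^2 ≈ -8.69
i=3: S_3 = -4.02 * (-1.47)^3 ≈ 12.77
i=4: S_4 = -4.02 * (-1.47)^4 ≈ -18.77
i=5: S_5 = -4.02 * (-1.47)^5 ≈ 27.59
The first 6 terms are: [-4.02, 5.91, -8.69, 12.77, -18.77, 27.59]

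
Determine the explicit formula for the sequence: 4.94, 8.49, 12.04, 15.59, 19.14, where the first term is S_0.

Check differences: 8.49 - 4.94 = 3.55
12.04 - 8.49 = 3.55
Common difference d = 3.55.
First term a = 4.94.
Formula: S_i = 4.94 + 3.55*i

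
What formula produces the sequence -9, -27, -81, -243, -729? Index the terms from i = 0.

Check ratios: -27 / -9 = 3.0
Common ratio r = 3.
First term a = -9.
Formula: S_i = -9 * 3^i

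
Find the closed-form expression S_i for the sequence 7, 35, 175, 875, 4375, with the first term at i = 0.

Check ratios: 35 / 7 = 5.0
Common ratio r = 5.
First term a = 7.
Formula: S_i = 7 * 5^i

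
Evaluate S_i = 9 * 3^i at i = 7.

S_7 = 9 * 3^7 = 9 * 2187 = 19683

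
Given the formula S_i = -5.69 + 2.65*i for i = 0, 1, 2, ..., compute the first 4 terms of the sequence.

This is an arithmetic sequence.
i=0: S_0 = -5.69 + 2.65*0 = -5.69
i=1: S_1 = -5.69 + 2.65*1 = -3.04
i=2: S_2 = -5.69 + 2.65*2 = -0.39
i=3: S_3 = -5.69 + 2.65*3 = 2.26
The first 4 terms are: [-5.69, -3.04, -0.39, 2.26]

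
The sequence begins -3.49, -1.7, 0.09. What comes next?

Differences: -1.7 - -3.49 = 1.79
This is an arithmetic sequence with common difference d = 1.79.
Next term = 0.09 + 1.79 = 1.88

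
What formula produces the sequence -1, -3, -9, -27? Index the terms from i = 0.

Check ratios: -3 / -1 = 3.0
Common ratio r = 3.
First term a = -1.
Formula: S_i = -1 * 3^i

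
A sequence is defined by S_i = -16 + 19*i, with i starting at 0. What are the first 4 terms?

This is an arithmetic sequence.
i=0: S_0 = -16 + 19*0 = -16
i=1: S_1 = -16 + 19*1 = 3
i=2: S_2 = -16 + 19*2 = 22
i=3: S_3 = -16 + 19*3 = 41
The first 4 terms are: [-16, 3, 22, 41]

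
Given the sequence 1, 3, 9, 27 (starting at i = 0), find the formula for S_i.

Check ratios: 3 / 1 = 3.0
Common ratio r = 3.
First term a = 1.
Formula: S_i = 1 * 3^i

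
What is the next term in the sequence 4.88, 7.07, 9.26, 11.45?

Differences: 7.07 - 4.88 = 2.19
This is an arithmetic sequence with common difference d = 2.19.
Next term = 11.45 + 2.19 = 13.64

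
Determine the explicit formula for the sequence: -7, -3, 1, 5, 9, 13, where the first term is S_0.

Check differences: -3 - -7 = 4
1 - -3 = 4
Common difference d = 4.
First term a = -7.
Formula: S_i = -7 + 4*i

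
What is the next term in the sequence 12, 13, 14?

Differences: 13 - 12 = 1
This is an arithmetic sequence with common difference d = 1.
Next term = 14 + 1 = 15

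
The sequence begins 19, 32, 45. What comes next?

Differences: 32 - 19 = 13
This is an arithmetic sequence with common difference d = 13.
Next term = 45 + 13 = 58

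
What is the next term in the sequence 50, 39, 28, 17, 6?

Differences: 39 - 50 = -11
This is an arithmetic sequence with common difference d = -11.
Next term = 6 + -11 = -5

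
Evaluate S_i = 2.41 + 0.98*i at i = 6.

S_6 = 2.41 + 0.98*6 = 2.41 + 5.88 = 8.29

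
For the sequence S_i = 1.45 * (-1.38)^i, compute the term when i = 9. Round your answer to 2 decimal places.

S_9 = 1.45 * (-1.38)^9 ≈ 1.45 * -18.1515 ≈ -26.32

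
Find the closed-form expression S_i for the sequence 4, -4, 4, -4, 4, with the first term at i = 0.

Check ratios: -4 / 4 = -1.0
Common ratio r = -1.
First term a = 4.
Formula: S_i = 4 * (-1)^i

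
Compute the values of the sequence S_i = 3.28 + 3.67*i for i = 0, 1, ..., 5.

This is an arithmetic sequence.
i=0: S_0 = 3.28 + 3.67*0 = 3.28
i=1: S_1 = 3.28 + 3.67*1 = 6.95
i=2: S_2 = 3.28 + 3.67*2 = 10.62
i=3: S_3 = 3.28 + 3.67*3 = 14.29
i=4: S_4 = 3.28 + 3.67*4 = 17.96
i=5: S_5 = 3.28 + 3.67*5 = 21.63
The first 6 terms are: [3.28, 6.95, 10.62, 14.29, 17.96, 21.63]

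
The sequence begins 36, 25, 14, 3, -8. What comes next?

Differences: 25 - 36 = -11
This is an arithmetic sequence with common difference d = -11.
Next term = -8 + -11 = -19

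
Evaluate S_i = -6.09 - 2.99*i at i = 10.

S_10 = -6.09 + -2.99*10 = -6.09 + -29.9 = -35.99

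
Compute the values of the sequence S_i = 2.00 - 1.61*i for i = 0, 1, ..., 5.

This is an arithmetic sequence.
i=0: S_0 = 2.0 + -1.61*0 = 2.0
i=1: S_1 = 2.0 + -1.61*1 = 0.39
i=2: S_2 = 2.0 + -1.61*2 = -1.22
i=3: S_3 = 2.0 + -1.61*3 = -2.83
i=4: S_4 = 2.0 + -1.61*4 = -4.44
i=5: S_5 = 2.0 + -1.61*5 = -6.05
The first 6 terms are: [2.0, 0.39, -1.22, -2.83, -4.44, -6.05]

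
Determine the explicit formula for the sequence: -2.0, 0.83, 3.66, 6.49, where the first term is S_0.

Check differences: 0.83 - -2.0 = 2.83
3.66 - 0.83 = 2.83
Common difference d = 2.83.
First term a = -2.0.
Formula: S_i = -2.00 + 2.83*i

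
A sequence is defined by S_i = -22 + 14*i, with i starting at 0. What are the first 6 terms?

This is an arithmetic sequence.
i=0: S_0 = -22 + 14*0 = -22
i=1: S_1 = -22 + 14*1 = -8
i=2: S_2 = -22 + 14*2 = 6
i=3: S_3 = -22 + 14*3 = 20
i=4: S_4 = -22 + 14*4 = 34
i=5: S_5 = -22 + 14*5 = 48
The first 6 terms are: [-22, -8, 6, 20, 34, 48]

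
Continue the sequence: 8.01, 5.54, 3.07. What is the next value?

Differences: 5.54 - 8.01 = -2.47
This is an arithmetic sequence with common difference d = -2.47.
Next term = 3.07 + -2.47 = 0.6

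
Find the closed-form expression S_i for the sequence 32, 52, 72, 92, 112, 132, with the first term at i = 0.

Check differences: 52 - 32 = 20
72 - 52 = 20
Common difference d = 20.
First term a = 32.
Formula: S_i = 32 + 20*i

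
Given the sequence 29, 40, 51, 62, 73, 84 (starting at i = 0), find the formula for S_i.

Check differences: 40 - 29 = 11
51 - 40 = 11
Common difference d = 11.
First term a = 29.
Formula: S_i = 29 + 11*i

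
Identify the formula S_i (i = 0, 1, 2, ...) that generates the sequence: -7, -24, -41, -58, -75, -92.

Check differences: -24 - -7 = -17
-41 - -24 = -17
Common difference d = -17.
First term a = -7.
Formula: S_i = -7 - 17*i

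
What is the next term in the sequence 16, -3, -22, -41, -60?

Differences: -3 - 16 = -19
This is an arithmetic sequence with common difference d = -19.
Next term = -60 + -19 = -79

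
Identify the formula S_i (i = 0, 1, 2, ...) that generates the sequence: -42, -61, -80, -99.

Check differences: -61 - -42 = -19
-80 - -61 = -19
Common difference d = -19.
First term a = -42.
Formula: S_i = -42 - 19*i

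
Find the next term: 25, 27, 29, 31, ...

Differences: 27 - 25 = 2
This is an arithmetic sequence with common difference d = 2.
Next term = 31 + 2 = 33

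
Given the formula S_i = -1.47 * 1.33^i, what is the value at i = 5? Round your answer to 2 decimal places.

S_5 = -1.47 * 1.33^5 ≈ -1.47 * 4.1616 ≈ -6.12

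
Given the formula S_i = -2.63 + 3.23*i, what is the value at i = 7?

S_7 = -2.63 + 3.23*7 = -2.63 + 22.61 = 19.98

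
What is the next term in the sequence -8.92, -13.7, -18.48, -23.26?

Differences: -13.7 - -8.92 = -4.78
This is an arithmetic sequence with common difference d = -4.78.
Next term = -23.26 + -4.78 = -28.04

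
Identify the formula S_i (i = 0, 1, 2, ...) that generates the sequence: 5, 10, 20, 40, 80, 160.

Check ratios: 10 / 5 = 2.0
Common ratio r = 2.
First term a = 5.
Formula: S_i = 5 * 2^i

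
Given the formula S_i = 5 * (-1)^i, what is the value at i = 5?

S_5 = 5 * (-1)^5 = 5 * -1 = -5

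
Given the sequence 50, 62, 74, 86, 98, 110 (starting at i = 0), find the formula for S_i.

Check differences: 62 - 50 = 12
74 - 62 = 12
Common difference d = 12.
First term a = 50.
Formula: S_i = 50 + 12*i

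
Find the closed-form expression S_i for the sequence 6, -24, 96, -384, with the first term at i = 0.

Check ratios: -24 / 6 = -4.0
Common ratio r = -4.
First term a = 6.
Formula: S_i = 6 * (-4)^i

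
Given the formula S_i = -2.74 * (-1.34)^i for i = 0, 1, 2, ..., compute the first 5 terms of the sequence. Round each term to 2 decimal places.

This is a geometric sequence.
i=0: S_0 = -2.74 * (-1.34)^0 = -2.74
i=1: S_1 = -2.74 * (-1.34)^1 ≈ 3.67
i=2: S_2 = -2.74 * (-1.34)^2 ≈ -4.92
i=3: S_3 = -2.74 * (-1.34)^3 ≈ 6.59
i=4: S_4 = -2.74 * (-1.34)^4 ≈ -8.83
The first 5 terms are: [-2.74, 3.67, -4.92, 6.59, -8.83]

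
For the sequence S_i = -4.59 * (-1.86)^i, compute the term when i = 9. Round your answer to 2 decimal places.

S_9 = -4.59 * (-1.86)^9 ≈ -4.59 * -266.4505 ≈ 1223.01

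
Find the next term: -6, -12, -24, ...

Ratios: -12 / -6 = 2.0
This is a geometric sequence with common ratio r = 2.
Next term = -24 * 2 = -48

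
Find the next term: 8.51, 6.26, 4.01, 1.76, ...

Differences: 6.26 - 8.51 = -2.25
This is an arithmetic sequence with common difference d = -2.25.
Next term = 1.76 + -2.25 = -0.49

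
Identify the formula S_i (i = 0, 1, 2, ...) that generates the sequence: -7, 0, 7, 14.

Check differences: 0 - -7 = 7
7 - 0 = 7
Common difference d = 7.
First term a = -7.
Formula: S_i = -7 + 7*i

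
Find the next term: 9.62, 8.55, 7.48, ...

Differences: 8.55 - 9.62 = -1.07
This is an arithmetic sequence with common difference d = -1.07.
Next term = 7.48 + -1.07 = 6.41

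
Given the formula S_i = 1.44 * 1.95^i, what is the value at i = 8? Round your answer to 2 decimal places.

S_8 = 1.44 * 1.95^8 ≈ 1.44 * 209.0629 ≈ 301.05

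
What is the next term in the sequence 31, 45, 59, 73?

Differences: 45 - 31 = 14
This is an arithmetic sequence with common difference d = 14.
Next term = 73 + 14 = 87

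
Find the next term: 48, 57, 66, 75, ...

Differences: 57 - 48 = 9
This is an arithmetic sequence with common difference d = 9.
Next term = 75 + 9 = 84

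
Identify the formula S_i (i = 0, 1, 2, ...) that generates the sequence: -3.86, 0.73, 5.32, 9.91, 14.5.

Check differences: 0.73 - -3.86 = 4.59
5.32 - 0.73 = 4.59
Common difference d = 4.59.
First term a = -3.86.
Formula: S_i = -3.86 + 4.59*i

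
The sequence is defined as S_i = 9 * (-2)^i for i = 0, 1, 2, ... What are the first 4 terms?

This is a geometric sequence.
i=0: S_0 = 9 * (-2)^0 = 9
i=1: S_1 = 9 * (-2)^1 = -18
i=2: S_2 = 9 * (-2)^2 = 36
i=3: S_3 = 9 * (-2)^3 = -72
The first 4 terms are: [9, -18, 36, -72]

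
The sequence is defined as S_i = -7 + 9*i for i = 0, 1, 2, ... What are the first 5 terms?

This is an arithmetic sequence.
i=0: S_0 = -7 + 9*0 = -7
i=1: S_1 = -7 + 9*1 = 2
i=2: S_2 = -7 + 9*2 = 11
i=3: S_3 = -7 + 9*3 = 20
i=4: S_4 = -7 + 9*4 = 29
The first 5 terms are: [-7, 2, 11, 20, 29]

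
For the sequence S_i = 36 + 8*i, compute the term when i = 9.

S_9 = 36 + 8*9 = 36 + 72 = 108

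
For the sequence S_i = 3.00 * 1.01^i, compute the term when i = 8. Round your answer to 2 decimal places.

S_8 = 3.0 * 1.01^8 ≈ 3.0 * 1.0829 ≈ 3.25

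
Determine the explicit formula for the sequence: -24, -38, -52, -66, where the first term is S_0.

Check differences: -38 - -24 = -14
-52 - -38 = -14
Common difference d = -14.
First term a = -24.
Formula: S_i = -24 - 14*i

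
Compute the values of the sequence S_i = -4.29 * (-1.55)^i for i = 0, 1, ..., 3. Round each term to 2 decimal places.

This is a geometric sequence.
i=0: S_0 = -4.29 * (-1.55)^0 = -4.29
i=1: S_1 = -4.29 * (-1.55)^1 ≈ 6.65
i=2: S_2 = -4.29 * (-1.55)^2 ≈ -10.31
i=3: S_3 = -4.29 * (-1.55)^3 ≈ 15.98
The first 4 terms are: [-4.29, 6.65, -10.31, 15.98]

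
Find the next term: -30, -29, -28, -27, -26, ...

Differences: -29 - -30 = 1
This is an arithmetic sequence with common difference d = 1.
Next term = -26 + 1 = -25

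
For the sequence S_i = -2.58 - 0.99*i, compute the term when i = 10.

S_10 = -2.58 + -0.99*10 = -2.58 + -9.9 = -12.48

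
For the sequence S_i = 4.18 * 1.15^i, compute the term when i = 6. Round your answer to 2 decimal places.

S_6 = 4.18 * 1.15^6 ≈ 4.18 * 2.3131 ≈ 9.67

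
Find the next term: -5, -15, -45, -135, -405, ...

Ratios: -15 / -5 = 3.0
This is a geometric sequence with common ratio r = 3.
Next term = -405 * 3 = -1215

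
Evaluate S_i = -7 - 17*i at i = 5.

S_5 = -7 + -17*5 = -7 + -85 = -92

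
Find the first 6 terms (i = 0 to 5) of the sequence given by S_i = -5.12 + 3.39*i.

This is an arithmetic sequence.
i=0: S_0 = -5.12 + 3.39*0 = -5.12
i=1: S_1 = -5.12 + 3.39*1 = -1.73
i=2: S_2 = -5.12 + 3.39*2 = 1.66
i=3: S_3 = -5.12 + 3.39*3 = 5.05
i=4: S_4 = -5.12 + 3.39*4 = 8.44
i=5: S_5 = -5.12 + 3.39*5 = 11.83
The first 6 terms are: [-5.12, -1.73, 1.66, 5.05, 8.44, 11.83]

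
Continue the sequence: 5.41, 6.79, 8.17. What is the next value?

Differences: 6.79 - 5.41 = 1.38
This is an arithmetic sequence with common difference d = 1.38.
Next term = 8.17 + 1.38 = 9.55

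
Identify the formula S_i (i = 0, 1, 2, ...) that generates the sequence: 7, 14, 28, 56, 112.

Check ratios: 14 / 7 = 2.0
Common ratio r = 2.
First term a = 7.
Formula: S_i = 7 * 2^i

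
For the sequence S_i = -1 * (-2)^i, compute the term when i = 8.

S_8 = -1 * (-2)^8 = -1 * 256 = -256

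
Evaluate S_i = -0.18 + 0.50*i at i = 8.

S_8 = -0.18 + 0.5*8 = -0.18 + 4.0 = 3.82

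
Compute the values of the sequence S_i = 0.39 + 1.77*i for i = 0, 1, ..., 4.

This is an arithmetic sequence.
i=0: S_0 = 0.39 + 1.77*0 = 0.39
i=1: S_1 = 0.39 + 1.77*1 = 2.16
i=2: S_2 = 0.39 + 1.77*2 = 3.93
i=3: S_3 = 0.39 + 1.77*3 = 5.7
i=4: S_4 = 0.39 + 1.77*4 = 7.47
The first 5 terms are: [0.39, 2.16, 3.93, 5.7, 7.47]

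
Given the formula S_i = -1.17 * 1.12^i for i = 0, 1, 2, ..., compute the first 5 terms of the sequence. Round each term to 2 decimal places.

This is a geometric sequence.
i=0: S_0 = -1.17 * 1.12^0 = -1.17
i=1: S_1 = -1.17 * 1.12^1 ≈ -1.31
i=2: S_2 = -1.17 * 1.12^2 ≈ -1.47
i=3: S_3 = -1.17 * 1.12^3 ≈ -1.64
i=4: S_4 = -1.17 * 1.12^4 ≈ -1.84
The first 5 terms are: [-1.17, -1.31, -1.47, -1.64, -1.84]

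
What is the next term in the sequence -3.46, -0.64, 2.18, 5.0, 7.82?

Differences: -0.64 - -3.46 = 2.82
This is an arithmetic sequence with common difference d = 2.82.
Next term = 7.82 + 2.82 = 10.64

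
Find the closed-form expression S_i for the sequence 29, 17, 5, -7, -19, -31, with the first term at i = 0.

Check differences: 17 - 29 = -12
5 - 17 = -12
Common difference d = -12.
First term a = 29.
Formula: S_i = 29 - 12*i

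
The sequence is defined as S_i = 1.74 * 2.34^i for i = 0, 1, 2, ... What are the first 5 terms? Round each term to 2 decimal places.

This is a geometric sequence.
i=0: S_0 = 1.74 * 2.34^0 = 1.74
i=1: S_1 = 1.74 * 2.34^1 ≈ 4.07
i=2: S_2 = 1.74 * 2.34^2 ≈ 9.53
i=3: S_3 = 1.74 * 2.34^3 ≈ 22.29
i=4: S_4 = 1.74 * 2.34^4 ≈ 52.17
The first 5 terms are: [1.74, 4.07, 9.53, 22.29, 52.17]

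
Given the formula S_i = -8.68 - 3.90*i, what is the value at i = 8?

S_8 = -8.68 + -3.9*8 = -8.68 + -31.2 = -39.88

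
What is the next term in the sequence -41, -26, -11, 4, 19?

Differences: -26 - -41 = 15
This is an arithmetic sequence with common difference d = 15.
Next term = 19 + 15 = 34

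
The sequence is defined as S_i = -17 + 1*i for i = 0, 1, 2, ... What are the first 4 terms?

This is an arithmetic sequence.
i=0: S_0 = -17 + 1*0 = -17
i=1: S_1 = -17 + 1*1 = -16
i=2: S_2 = -17 + 1*2 = -15
i=3: S_3 = -17 + 1*3 = -14
The first 4 terms are: [-17, -16, -15, -14]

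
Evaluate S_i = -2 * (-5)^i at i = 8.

S_8 = -2 * (-5)^8 = -2 * 390625 = -781250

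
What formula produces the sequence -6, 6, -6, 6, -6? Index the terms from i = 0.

Check ratios: 6 / -6 = -1.0
Common ratio r = -1.
First term a = -6.
Formula: S_i = -6 * (-1)^i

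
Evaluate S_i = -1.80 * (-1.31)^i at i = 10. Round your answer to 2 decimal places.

S_10 = -1.8 * (-1.31)^10 ≈ -1.8 * 14.8838 ≈ -26.79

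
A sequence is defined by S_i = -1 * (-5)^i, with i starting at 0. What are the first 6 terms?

This is a geometric sequence.
i=0: S_0 = -1 * (-5)^0 = -1
i=1: S_1 = -1 * (-5)^1 = 5
i=2: S_2 = -1 * (-5)^2 = -25
i=3: S_3 = -1 * (-5)^3 = 125
i=4: S_4 = -1 * (-5)^4 = -625
i=5: S_5 = -1 * (-5)^5 = 3125
The first 6 terms are: [-1, 5, -25, 125, -625, 3125]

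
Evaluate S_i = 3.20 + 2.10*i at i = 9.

S_9 = 3.2 + 2.1*9 = 3.2 + 18.9 = 22.1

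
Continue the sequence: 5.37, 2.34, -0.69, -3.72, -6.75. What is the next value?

Differences: 2.34 - 5.37 = -3.03
This is an arithmetic sequence with common difference d = -3.03.
Next term = -6.75 + -3.03 = -9.78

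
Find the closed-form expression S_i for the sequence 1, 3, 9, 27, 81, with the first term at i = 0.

Check ratios: 3 / 1 = 3.0
Common ratio r = 3.
First term a = 1.
Formula: S_i = 1 * 3^i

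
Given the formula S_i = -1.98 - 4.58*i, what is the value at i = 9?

S_9 = -1.98 + -4.58*9 = -1.98 + -41.22 = -43.2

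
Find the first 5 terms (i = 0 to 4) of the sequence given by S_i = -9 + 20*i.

This is an arithmetic sequence.
i=0: S_0 = -9 + 20*0 = -9
i=1: S_1 = -9 + 20*1 = 11
i=2: S_2 = -9 + 20*2 = 31
i=3: S_3 = -9 + 20*3 = 51
i=4: S_4 = -9 + 20*4 = 71
The first 5 terms are: [-9, 11, 31, 51, 71]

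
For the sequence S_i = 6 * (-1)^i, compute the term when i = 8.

S_8 = 6 * (-1)^8 = 6 * 1 = 6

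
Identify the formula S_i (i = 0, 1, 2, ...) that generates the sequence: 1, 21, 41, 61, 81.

Check differences: 21 - 1 = 20
41 - 21 = 20
Common difference d = 20.
First term a = 1.
Formula: S_i = 1 + 20*i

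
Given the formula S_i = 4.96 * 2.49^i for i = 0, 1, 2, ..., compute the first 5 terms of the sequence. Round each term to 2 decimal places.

This is a geometric sequence.
i=0: S_0 = 4.96 * 2.49^0 = 4.96
i=1: S_1 = 4.96 * 2.49^1 ≈ 12.35
i=2: S_2 = 4.96 * 2.49^2 ≈ 30.75
i=3: S_3 = 4.96 * 2.49^3 ≈ 76.57
i=4: S_4 = 4.96 * 2.49^4 ≈ 190.67
The first 5 terms are: [4.96, 12.35, 30.75, 76.57, 190.67]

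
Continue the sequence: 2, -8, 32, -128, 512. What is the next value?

Ratios: -8 / 2 = -4.0
This is a geometric sequence with common ratio r = -4.
Next term = 512 * -4 = -2048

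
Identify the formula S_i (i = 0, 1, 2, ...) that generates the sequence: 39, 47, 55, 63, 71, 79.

Check differences: 47 - 39 = 8
55 - 47 = 8
Common difference d = 8.
First term a = 39.
Formula: S_i = 39 + 8*i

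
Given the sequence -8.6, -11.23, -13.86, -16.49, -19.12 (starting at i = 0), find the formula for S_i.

Check differences: -11.23 - -8.6 = -2.63
-13.86 - -11.23 = -2.63
Common difference d = -2.63.
First term a = -8.6.
Formula: S_i = -8.60 - 2.63*i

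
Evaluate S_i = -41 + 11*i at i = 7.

S_7 = -41 + 11*7 = -41 + 77 = 36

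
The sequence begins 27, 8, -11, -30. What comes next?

Differences: 8 - 27 = -19
This is an arithmetic sequence with common difference d = -19.
Next term = -30 + -19 = -49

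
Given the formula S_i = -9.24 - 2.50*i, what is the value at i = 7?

S_7 = -9.24 + -2.5*7 = -9.24 + -17.5 = -26.74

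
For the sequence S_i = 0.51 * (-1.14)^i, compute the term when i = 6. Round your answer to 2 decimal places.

S_6 = 0.51 * (-1.14)^6 ≈ 0.51 * 2.195 ≈ 1.12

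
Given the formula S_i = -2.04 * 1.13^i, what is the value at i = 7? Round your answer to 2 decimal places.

S_7 = -2.04 * 1.13^7 ≈ -2.04 * 2.3526 ≈ -4.8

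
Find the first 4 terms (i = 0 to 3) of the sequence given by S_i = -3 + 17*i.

This is an arithmetic sequence.
i=0: S_0 = -3 + 17*0 = -3
i=1: S_1 = -3 + 17*1 = 14
i=2: S_2 = -3 + 17*2 = 31
i=3: S_3 = -3 + 17*3 = 48
The first 4 terms are: [-3, 14, 31, 48]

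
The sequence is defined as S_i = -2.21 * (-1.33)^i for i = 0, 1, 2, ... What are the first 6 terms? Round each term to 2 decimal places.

This is a geometric sequence.
i=0: S_0 = -2.21 * (-1.33)^0 = -2.21
i=1: S_1 = -2.21 * (-1.33)^1 ≈ 2.94
i=2: S_2 = -2.21 * (-1.33)^2 ≈ -3.91
i=3: S_3 = -2.21 * (-1.33)^3 ≈ 5.2
i=4: S_4 = -2.21 * (-1.33)^4 ≈ -6.92
i=5: S_5 = -2.21 * (-1.33)^5 ≈ 9.2
The first 6 terms are: [-2.21, 2.94, -3.91, 5.2, -6.92, 9.2]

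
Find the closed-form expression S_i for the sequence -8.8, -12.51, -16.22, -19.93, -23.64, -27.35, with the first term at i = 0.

Check differences: -12.51 - -8.8 = -3.71
-16.22 - -12.51 = -3.71
Common difference d = -3.71.
First term a = -8.8.
Formula: S_i = -8.80 - 3.71*i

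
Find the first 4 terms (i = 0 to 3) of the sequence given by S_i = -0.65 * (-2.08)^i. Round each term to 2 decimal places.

This is a geometric sequence.
i=0: S_0 = -0.65 * (-2.08)^0 = -0.65
i=1: S_1 = -0.65 * (-2.08)^1 ≈ 1.35
i=2: S_2 = -0.65 * (-2.08)^2 ≈ -2.81
i=3: S_3 = -0.65 * (-2.08)^3 ≈ 5.85
The first 4 terms are: [-0.65, 1.35, -2.81, 5.85]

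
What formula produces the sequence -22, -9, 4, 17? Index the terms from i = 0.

Check differences: -9 - -22 = 13
4 - -9 = 13
Common difference d = 13.
First term a = -22.
Formula: S_i = -22 + 13*i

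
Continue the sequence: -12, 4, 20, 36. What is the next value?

Differences: 4 - -12 = 16
This is an arithmetic sequence with common difference d = 16.
Next term = 36 + 16 = 52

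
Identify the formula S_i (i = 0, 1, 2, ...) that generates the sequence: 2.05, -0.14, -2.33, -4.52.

Check differences: -0.14 - 2.05 = -2.19
-2.33 - -0.14 = -2.19
Common difference d = -2.19.
First term a = 2.05.
Formula: S_i = 2.05 - 2.19*i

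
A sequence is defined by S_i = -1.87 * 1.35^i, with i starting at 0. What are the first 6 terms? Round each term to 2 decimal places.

This is a geometric sequence.
i=0: S_0 = -1.87 * 1.35^0 = -1.87
i=1: S_1 = -1.87 * 1.35^1 ≈ -2.52
i=2: S_2 = -1.87 * 1.35^2 ≈ -3.41
i=3: S_3 = -1.87 * 1.35^3 ≈ -4.6
i=4: S_4 = -1.87 * 1.35^4 ≈ -6.21
i=5: S_5 = -1.87 * 1.35^5 ≈ -8.39
The first 6 terms are: [-1.87, -2.52, -3.41, -4.6, -6.21, -8.39]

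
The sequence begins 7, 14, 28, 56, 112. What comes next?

Ratios: 14 / 7 = 2.0
This is a geometric sequence with common ratio r = 2.
Next term = 112 * 2 = 224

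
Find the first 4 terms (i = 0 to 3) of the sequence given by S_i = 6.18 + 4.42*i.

This is an arithmetic sequence.
i=0: S_0 = 6.18 + 4.42*0 = 6.18
i=1: S_1 = 6.18 + 4.42*1 = 10.6
i=2: S_2 = 6.18 + 4.42*2 = 15.02
i=3: S_3 = 6.18 + 4.42*3 = 19.44
The first 4 terms are: [6.18, 10.6, 15.02, 19.44]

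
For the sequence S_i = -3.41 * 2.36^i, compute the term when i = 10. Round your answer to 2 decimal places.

S_10 = -3.41 * 2.36^10 ≈ -3.41 * 5359.4476 ≈ -18275.72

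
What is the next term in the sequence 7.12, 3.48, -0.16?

Differences: 3.48 - 7.12 = -3.64
This is an arithmetic sequence with common difference d = -3.64.
Next term = -0.16 + -3.64 = -3.8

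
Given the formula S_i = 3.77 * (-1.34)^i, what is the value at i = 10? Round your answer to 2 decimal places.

S_10 = 3.77 * (-1.34)^10 ≈ 3.77 * 18.6659 ≈ 70.37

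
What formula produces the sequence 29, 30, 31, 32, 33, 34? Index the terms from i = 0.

Check differences: 30 - 29 = 1
31 - 30 = 1
Common difference d = 1.
First term a = 29.
Formula: S_i = 29 + 1*i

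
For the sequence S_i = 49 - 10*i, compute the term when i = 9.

S_9 = 49 + -10*9 = 49 + -90 = -41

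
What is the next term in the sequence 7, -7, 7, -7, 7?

Ratios: -7 / 7 = -1.0
This is a geometric sequence with common ratio r = -1.
Next term = 7 * -1 = -7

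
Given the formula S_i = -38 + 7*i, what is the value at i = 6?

S_6 = -38 + 7*6 = -38 + 42 = 4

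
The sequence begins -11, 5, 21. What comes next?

Differences: 5 - -11 = 16
This is an arithmetic sequence with common difference d = 16.
Next term = 21 + 16 = 37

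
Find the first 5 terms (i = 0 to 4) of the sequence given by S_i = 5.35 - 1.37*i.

This is an arithmetic sequence.
i=0: S_0 = 5.35 + -1.37*0 = 5.35
i=1: S_1 = 5.35 + -1.37*1 = 3.98
i=2: S_2 = 5.35 + -1.37*2 = 2.61
i=3: S_3 = 5.35 + -1.37*3 = 1.24
i=4: S_4 = 5.35 + -1.37*4 = -0.13
The first 5 terms are: [5.35, 3.98, 2.61, 1.24, -0.13]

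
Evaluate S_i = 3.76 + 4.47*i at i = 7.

S_7 = 3.76 + 4.47*7 = 3.76 + 31.29 = 35.05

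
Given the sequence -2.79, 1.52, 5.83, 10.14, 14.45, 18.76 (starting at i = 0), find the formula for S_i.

Check differences: 1.52 - -2.79 = 4.31
5.83 - 1.52 = 4.31
Common difference d = 4.31.
First term a = -2.79.
Formula: S_i = -2.79 + 4.31*i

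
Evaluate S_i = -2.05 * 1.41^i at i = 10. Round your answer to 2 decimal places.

S_10 = -2.05 * 1.41^10 ≈ -2.05 * 31.0593 ≈ -63.67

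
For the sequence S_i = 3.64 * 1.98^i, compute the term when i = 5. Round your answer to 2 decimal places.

S_5 = 3.64 * 1.98^5 ≈ 3.64 * 30.4317 ≈ 110.77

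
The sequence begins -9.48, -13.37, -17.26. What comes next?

Differences: -13.37 - -9.48 = -3.89
This is an arithmetic sequence with common difference d = -3.89.
Next term = -17.26 + -3.89 = -21.15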